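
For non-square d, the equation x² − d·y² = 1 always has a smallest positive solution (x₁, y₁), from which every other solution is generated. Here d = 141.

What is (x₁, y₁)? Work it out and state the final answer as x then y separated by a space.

95 8

d=141: √d = [11; 1,6,1,22] (ℓ=4, even), read p_3/q_3
step 0: (11, 1)  from 11·(1,0) + (0,1)
step 1: (12, 1)  from 1·(11,1) + (1,0)
step 2: (83, 7)  from 6·(12,1) + (11,1)
step 3: (95, 8)  from 1·(83,7) + (12,1)
(x₁, y₁) = (95, 8);  95² − 141·8² = 1 ✓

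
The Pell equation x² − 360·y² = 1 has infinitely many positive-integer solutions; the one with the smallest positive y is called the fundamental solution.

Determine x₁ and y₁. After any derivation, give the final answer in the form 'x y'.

19 1

√360 → a₀=18, period (1,36); ℓ=2 even so k=1
step 0: (18, 1)  from 18·(1,0) + (0,1)
step 1: (19, 1)  from 1·(18,1) + (1,0)
(x₁, y₁) = (19, 1);  19² − 360·1² = 1 ✓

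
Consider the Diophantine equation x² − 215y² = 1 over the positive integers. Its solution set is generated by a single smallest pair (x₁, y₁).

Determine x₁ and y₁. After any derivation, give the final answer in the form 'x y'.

√215 = [14; 1,1,1,28, …], period ℓ=4 (even) → k=3
step 0: (14, 1)  from 14·(1,0) + (0,1)
…
step 2: (29, 2)  from 1·(15,1) + (14,1)
step 3: (44, 3)  from 1·(29,2) + (15,1)
→ (44, 3).  Check: 44²=1936, 215·3²=1935, difference 1.

44 3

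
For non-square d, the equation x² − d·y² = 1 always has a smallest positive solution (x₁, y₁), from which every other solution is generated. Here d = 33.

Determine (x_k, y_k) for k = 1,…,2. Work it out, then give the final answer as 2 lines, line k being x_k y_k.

[5; 1,2,1,10] for √33; ℓ=4 ⇒ convergent index 3
a_0=5:  p_0=5·1+0=5,  q_0=5·0+1=1
…
a_2=2:  p_2=2·6+5=17,  q_2=2·1+1=3
a_3=1:  p_3=1·17+6=23,  q_3=1·3+1=4
(x₁, y₁) = (23, 4);  23² − 33·4² = 1 ✓
k=2:  x_2 = 23·23+33·4·4 = 1057,  y_2 = 23·4+4·23 = 184

23 4
1057 184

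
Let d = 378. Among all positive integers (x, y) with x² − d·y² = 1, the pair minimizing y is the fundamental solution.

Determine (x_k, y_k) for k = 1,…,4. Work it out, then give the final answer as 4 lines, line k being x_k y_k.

[19; 2,3,1,4,1,3,2,38] for √378; ℓ=8 ⇒ convergent index 7
step 0: (19, 1)  from 19·(1,0) + (0,1)
step 1: (39, 2)  from 2·(19,1) + (1,0)
step 2: (136, 7)  from 3·(39,2) + (19,1)
…
step 5: (1011, 52)  from 1·(836,43) + (175,9)
step 6: (3869, 199)  from 3·(1011,52) + (836,43)
step 7: (8749, 450)  from 2·(3869,199) + (1011,52)
(x₁, y₁) = (8749, 450);  8749² − 378·450² = 1 ✓
n=2: (8749,450)∘(8749,450) = (8749·8749+378·450·450, 8749·450+450·8749) = (153090001,7874100)
n=3: (153090001,7874100)∘(8749,450) = (8749·153090001+378·450·7874100, 8749·7874100+450·153090001) = (2678768828749,137781001350)
n=4: (2678768828749,137781001350)∘(8749,450) = (8749·2678768828749+378·450·137781001350, 8749·137781001350+450·2678768828749) = (46873096812360001,2410891953748200)

8749 450
153090001 7874100
2678768828749 137781001350
46873096812360001 2410891953748200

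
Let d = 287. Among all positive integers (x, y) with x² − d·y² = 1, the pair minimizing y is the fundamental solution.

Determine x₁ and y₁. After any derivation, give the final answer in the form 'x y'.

288 17

d=287: √d = [16; 1,15,1,32] (ℓ=4, even), read p_3/q_3
k=0  a_k=16  p_k/q_k = 16/1
k=1  a_k=1  p_k/q_k = 17/1
k=2  a_k=15  p_k/q_k = 271/16
k=3  a_k=1  p_k/q_k = 288/17
fundamental: x₁=288, y₁=17  (since 82944 − 287·289 = 1)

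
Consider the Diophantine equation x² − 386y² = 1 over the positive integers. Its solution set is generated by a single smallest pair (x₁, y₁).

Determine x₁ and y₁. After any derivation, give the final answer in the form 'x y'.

d=386: √d = [19; 1,1,1,4,1,18,1,4,1,1,1,38] (ℓ=12, even), read p_11/q_11
k=0  a_k=19  p_k/q_k = 19/1
k=1  a_k=1  p_k/q_k = 20/1
k=2  a_k=1  p_k/q_k = 39/2
…
k=5  a_k=1  p_k/q_k = 334/17
…
k=7  a_k=1  p_k/q_k = 6621/337
…
k=9  a_k=1  p_k/q_k = 39392/2005
k=10  a_k=1  p_k/q_k = 72163/3673
k=11  a_k=1  p_k/q_k = 111555/5678
fundamental: x₁=111555, y₁=5678  (since 12444518025 − 386·32239684 = 1)

111555 5678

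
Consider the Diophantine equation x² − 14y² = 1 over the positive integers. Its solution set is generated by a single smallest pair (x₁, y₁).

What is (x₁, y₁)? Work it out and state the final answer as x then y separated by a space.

15 4

√14 = [3; 1,2,1,6, …], period ℓ=4 (even) → k=3
i=0: a=3 ⇒ p=3, q=1
…
i=2: a=2 ⇒ p=11, q=3
i=3: a=1 ⇒ p=15, q=4
(x₁, y₁) = (15, 4);  15² − 14·4² = 1 ✓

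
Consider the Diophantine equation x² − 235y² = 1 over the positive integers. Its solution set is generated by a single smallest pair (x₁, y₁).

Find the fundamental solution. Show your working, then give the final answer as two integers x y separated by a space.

46 3

d=235: √d = [15; 3,30] (ℓ=2, even), read p_1/q_1
step 0: (15, 1)  from 15·(1,0) + (0,1)
step 1: (46, 3)  from 3·(15,1) + (1,0)
(x₁, y₁) = (46, 3);  46² − 235·3² = 1 ✓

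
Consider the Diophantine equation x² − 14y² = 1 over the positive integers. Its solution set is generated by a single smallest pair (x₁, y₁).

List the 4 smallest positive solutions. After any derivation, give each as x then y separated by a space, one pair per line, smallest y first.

15 4
449 120
13455 3596
403201 107760

d=14: √d = [3; 1,2,1,6] (ℓ=4, even), read p_3/q_3
i=0: a=3 ⇒ p=3, q=1
i=1: a=1 ⇒ p=4, q=1
i=2: a=2 ⇒ p=11, q=3
i=3: a=1 ⇒ p=15, q=4
fundamental: x₁=15, y₁=4  (since 225 − 14·16 = 1)
k=2:  x_2 = 15·15+14·4·4 = 449,  y_2 = 15·4+4·15 = 120
k=3:  x_3 = 15·449+14·4·120 = 13455,  y_3 = 15·120+4·449 = 3596
k=4:  x_4 = 15·13455+14·4·3596 = 403201,  y_4 = 15·3596+4·13455 = 107760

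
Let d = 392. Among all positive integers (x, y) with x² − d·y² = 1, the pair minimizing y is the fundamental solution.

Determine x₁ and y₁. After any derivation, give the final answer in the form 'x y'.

99 5

√392 → a₀=19, period (1,3,1,38); ℓ=4 even so k=3
i=0: a=19 ⇒ p=19, q=1
i=1: a=1 ⇒ p=20, q=1
i=2: a=3 ⇒ p=79, q=4
i=3: a=1 ⇒ p=99, q=5
(x₁, y₁) = (99, 5);  99² − 392·5² = 1 ✓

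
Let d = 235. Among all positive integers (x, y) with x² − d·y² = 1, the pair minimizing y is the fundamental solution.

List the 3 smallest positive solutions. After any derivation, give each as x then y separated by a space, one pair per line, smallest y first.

46 3
4231 276
389206 25389

√235 = [15; 3,30, …], period ℓ=2 (even) → k=1
step 0: (15, 1)  from 15·(1,0) + (0,1)
step 1: (46, 3)  from 3·(15,1) + (1,0)
fundamental: x₁=46, y₁=3  (since 2116 − 235·9 = 1)
k=2:  x_2 = 46·46+235·3·3 = 4231,  y_2 = 46·3+3·46 = 276
k=3:  x_3 = 46·4231+235·3·276 = 389206,  y_3 = 46·276+3·4231 = 25389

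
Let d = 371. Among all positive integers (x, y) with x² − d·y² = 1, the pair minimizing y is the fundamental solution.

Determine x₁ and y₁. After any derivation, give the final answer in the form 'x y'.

√371 → a₀=19, period (3,1,4,1,3,38); ℓ=6 even so k=5
a_0=19:  p_0=19·1+0=19,  q_0=19·0+1=1
a_1=3:  p_1=3·19+1=58,  q_1=3·1+0=3
…
a_4=1:  p_4=1·366+77=443,  q_4=1·19+4=23
a_5=3:  p_5=3·443+366=1695,  q_5=3·23+19=88
fundamental: x₁=1695, y₁=88  (since 2873025 − 371·7744 = 1)

1695 88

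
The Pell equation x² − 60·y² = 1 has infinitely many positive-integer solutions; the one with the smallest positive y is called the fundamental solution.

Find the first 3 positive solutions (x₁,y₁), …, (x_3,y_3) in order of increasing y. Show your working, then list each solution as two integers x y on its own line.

31 4
1921 248
119071 15372

[7; 1,2,1,14] for √60; ℓ=4 ⇒ convergent index 3
i=0: a=7 ⇒ p=7, q=1
…
i=2: a=2 ⇒ p=23, q=3
i=3: a=1 ⇒ p=31, q=4
fundamental: x₁=31, y₁=4  (since 961 − 60·16 = 1)
k=2:  x_2 = 31·31+60·4·4 = 1921,  y_2 = 31·4+4·31 = 248
k=3:  x_3 = 31·1921+60·4·248 = 119071,  y_3 = 31·248+4·1921 = 15372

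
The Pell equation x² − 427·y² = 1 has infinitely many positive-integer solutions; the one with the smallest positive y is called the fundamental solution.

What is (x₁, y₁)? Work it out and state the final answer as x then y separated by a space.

√427 = [20; 1,1,1,40, …], period ℓ=4 (even) → k=3
k=0  a_k=20  p_k/q_k = 20/1
…
k=2  a_k=1  p_k/q_k = 41/2
k=3  a_k=1  p_k/q_k = 62/3
fundamental: x₁=62, y₁=3  (since 3844 − 427·9 = 1)

62 3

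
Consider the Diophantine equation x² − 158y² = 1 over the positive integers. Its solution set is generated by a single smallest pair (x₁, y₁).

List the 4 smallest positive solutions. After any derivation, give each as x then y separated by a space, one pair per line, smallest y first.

d=158: √d = [12; 1,1,3,12,3,1,1,24] (ℓ=8, even), read p_7/q_7
k=0  a_k=12  p_k/q_k = 12/1
…
k=6  a_k=1  p_k/q_k = 4412/351
k=7  a_k=1  p_k/q_k = 7743/616
(x₁, y₁) = (7743, 616);  7743² − 158·616² = 1 ✓
(7743+616√158)^2 = 119908097 + 9539376√158
(7743+616√158)^3 = 1856896782399 + 147726776120√158
(7743+616√158)^4 = 28755903452322817 + 2287696845454944√158

7743 616
119908097 9539376
1856896782399 147726776120
28755903452322817 2287696845454944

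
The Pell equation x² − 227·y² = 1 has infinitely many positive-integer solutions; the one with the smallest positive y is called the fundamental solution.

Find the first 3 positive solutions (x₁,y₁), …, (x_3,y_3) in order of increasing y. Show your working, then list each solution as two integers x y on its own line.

226 15
102151 6780
46172026 3064545

√227 = [15; 15,30, …], period ℓ=2 (even) → k=1
a_0=15:  p_0=15·1+0=15,  q_0=15·0+1=1
a_1=15:  p_1=15·15+1=226,  q_1=15·1+0=15
→ (226, 15).  Check: 226²=51076, 227·15²=51075, difference 1.
n=2: (226,15)∘(226,15) = (226·226+227·15·15, 226·15+15·226) = (102151,6780)
n=3: (102151,6780)∘(226,15) = (226·102151+227·15·6780, 226·6780+15·102151) = (46172026,3064545)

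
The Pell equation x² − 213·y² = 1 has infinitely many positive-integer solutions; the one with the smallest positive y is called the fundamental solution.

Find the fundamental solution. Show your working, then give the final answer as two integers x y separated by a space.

194399 13320

√213 → a₀=14, period (1,1,2,6,1,8,1,6,2,1,1,28); ℓ=12 even so k=11
a_0=14:  p_0=14·1+0=14,  q_0=14·0+1=1
…
a_2=1:  p_2=1·15+14=29,  q_2=1·1+1=2
…
a_8=6:  p_8=6·5327+4787=36749,  q_8=6·365+328=2518
a_9=2:  p_9=2·36749+5327=78825,  q_9=2·2518+365=5401
a_10=1:  p_10=1·78825+36749=115574,  q_10=1·5401+2518=7919
a_11=1:  p_11=1·115574+78825=194399,  q_11=1·7919+5401=13320
(x₁, y₁) = (194399, 13320);  194399² − 213·13320² = 1 ✓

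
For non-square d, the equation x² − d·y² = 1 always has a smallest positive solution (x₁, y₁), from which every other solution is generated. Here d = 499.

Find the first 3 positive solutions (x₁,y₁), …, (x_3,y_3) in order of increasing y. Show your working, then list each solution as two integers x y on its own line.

√499 → a₀=22, period (2,1,21,1,2,44); ℓ=6 even so k=5
k=0  a_k=22  p_k/q_k = 22/1
…
k=4  a_k=1  p_k/q_k = 1519/68
k=5  a_k=2  p_k/q_k = 4490/201
fundamental: x₁=4490, y₁=201  (since 20160100 − 499·40401 = 1)
k=2:  x_2 = 4490·4490+499·201·201 = 40320199,  y_2 = 4490·201+201·4490 = 1804980
k=3:  x_3 = 4490·40320199+499·201·1804980 = 362075382530,  y_3 = 4490·1804980+201·40320199 = 16208720199

4490 201
40320199 1804980
362075382530 16208720199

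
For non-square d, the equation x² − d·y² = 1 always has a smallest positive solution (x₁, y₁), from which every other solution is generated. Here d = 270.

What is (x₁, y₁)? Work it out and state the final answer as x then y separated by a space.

5291 322

√270 = [16; 2,3,6,3,2,32, …], period ℓ=6 (even) → k=5
a_0=16:  p_0=16·1+0=16,  q_0=16·0+1=1
…
a_3=6:  p_3=6·115+33=723,  q_3=6·7+2=44
a_4=3:  p_4=3·723+115=2284,  q_4=3·44+7=139
a_5=2:  p_5=2·2284+723=5291,  q_5=2·139+44=322
(x₁, y₁) = (5291, 322);  5291² − 270·322² = 1 ✓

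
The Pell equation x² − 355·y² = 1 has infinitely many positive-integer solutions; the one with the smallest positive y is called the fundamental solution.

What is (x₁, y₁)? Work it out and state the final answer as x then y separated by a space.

√355 → a₀=18, period (1,5,3,3,1,6,1,3,3,5,1,36); ℓ=12 even so k=11
step 0: (18, 1)  from 18·(1,0) + (0,1)
step 1: (19, 1)  from 1·(18,1) + (1,0)
step 2: (113, 6)  from 5·(19,1) + (18,1)
step 3: (358, 19)  from 3·(113,6) + (19,1)
step 4: (1187, 63)  from 3·(358,19) + (113,6)
step 5: (1545, 82)  from 1·(1187,63) + (358,19)
step 6: (10457, 555)  from 6·(1545,82) + (1187,63)
step 7: (12002, 637)  from 1·(10457,555) + (1545,82)
step 8: (46463, 2466)  from 3·(12002,637) + (10457,555)
step 9: (151391, 8035)  from 3·(46463,2466) + (12002,637)
step 10: (803418, 42641)  from 5·(151391,8035) + (46463,2466)
step 11: (954809, 50676)  from 1·(803418,42641) + (151391,8035)
(x₁, y₁) = (954809, 50676);  954809² − 355·50676² = 1 ✓

954809 50676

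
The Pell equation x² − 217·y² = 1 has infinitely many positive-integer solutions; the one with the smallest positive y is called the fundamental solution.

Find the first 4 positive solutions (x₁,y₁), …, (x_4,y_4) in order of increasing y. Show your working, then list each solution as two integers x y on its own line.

3844063 260952
29553640695937 2006231855952
227212113429087499999 15424163293772565000
1746835356769087211376615937 118582910847096488831334048

√217 = [14; 1,2,1,2,1,…,2,1,28, …], period ℓ=16 (even) → k=15
k=0  a_k=14  p_k/q_k = 14/1
k=1  a_k=1  p_k/q_k = 15/1
…
k=3  a_k=1  p_k/q_k = 59/4
k=4  a_k=2  p_k/q_k = 162/11
…
k=6  a_k=1  p_k/q_k = 383/26
k=7  a_k=9  p_k/q_k = 3668/249
k=8  a_k=4  p_k/q_k = 15055/1022
…
k=13  a_k=1  p_k/q_k = 1034361/70217
k=14  a_k=2  p_k/q_k = 2809702/190735
k=15  a_k=1  p_k/q_k = 3844063/260952
fundamental: x₁=3844063, y₁=260952  (since 14776820347969 − 217·68095946304 = 1)
(x_2, y_2) = (3844063·3844063 + 217·260952·260952, 3844063·260952 + 260952·3844063) = (29553640695937, 2006231855952)
(x_3, y_3) = (3844063·29553640695937 + 217·260952·2006231855952, 3844063·2006231855952 + 260952·29553640695937) = (227212113429087499999, 15424163293772565000)
(x_4, y_4) = (3844063·227212113429087499999 + 217·260952·15424163293772565000, 3844063·15424163293772565000 + 260952·227212113429087499999) = (1746835356769087211376615937, 118582910847096488831334048)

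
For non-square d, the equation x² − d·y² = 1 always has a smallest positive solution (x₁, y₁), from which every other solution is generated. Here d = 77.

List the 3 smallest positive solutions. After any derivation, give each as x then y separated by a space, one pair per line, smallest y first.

√77 → a₀=8, period (1,3,2,3,1,16); ℓ=6 even so k=5
i=0: a=8 ⇒ p=8, q=1
…
i=2: a=3 ⇒ p=35, q=4
…
i=4: a=3 ⇒ p=272, q=31
i=5: a=1 ⇒ p=351, q=40
→ (351, 40).  Check: 351²=123201, 77·40²=123200, difference 1.
k=2:  x_2 = 351·351+77·40·40 = 246401,  y_2 = 351·40+40·351 = 28080
k=3:  x_3 = 351·246401+77·40·28080 = 172973151,  y_3 = 351·28080+40·246401 = 19712120

351 40
246401 28080
172973151 19712120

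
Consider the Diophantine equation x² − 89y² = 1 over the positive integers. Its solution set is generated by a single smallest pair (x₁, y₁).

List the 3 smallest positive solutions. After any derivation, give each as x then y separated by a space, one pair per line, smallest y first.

500001 53000
500002000001 53000106000
500003000004500001 53000212000159000

√89 → a₀=9, period (2,3,3,2,18); ℓ=5 odd so k=9
k=0  a_k=9  p_k/q_k = 9/1
k=1  a_k=2  p_k/q_k = 19/2
k=2  a_k=3  p_k/q_k = 66/7
k=3  a_k=3  p_k/q_k = 217/23
k=4  a_k=2  p_k/q_k = 500/53
…
k=7  a_k=3  p_k/q_k = 66019/6998
k=8  a_k=3  p_k/q_k = 216991/23001
k=9  a_k=2  p_k/q_k = 500001/53000
fundamental: x₁=500001, y₁=53000  (since 250001000001 − 89·2809000000 = 1)
n=2: (500001,53000)∘(500001,53000) = (500001·500001+89·53000·53000, 500001·53000+53000·500001) = (500002000001,53000106000)
n=3: (500002000001,53000106000)∘(500001,53000) = (500001·500002000001+89·53000·53000106000, 500001·53000106000+53000·500002000001) = (500003000004500001,53000212000159000)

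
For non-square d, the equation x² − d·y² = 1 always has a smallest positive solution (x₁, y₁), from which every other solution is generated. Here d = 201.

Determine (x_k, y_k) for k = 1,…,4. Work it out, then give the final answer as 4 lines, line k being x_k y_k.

515095 36332
530645718049 37428863080
546665912276384215 38558840456348868
563169756167477608732801 39722931849688611461840

√201 → a₀=14, period (5,1,1,1,2,…,1,5,28); ℓ=14 even so k=13
step 0: (14, 1)  from 14·(1,0) + (0,1)
step 1: (71, 5)  from 5·(14,1) + (1,0)
step 2: (85, 6)  from 1·(71,5) + (14,1)
step 3: (156, 11)  from 1·(85,6) + (71,5)
step 4: (241, 17)  from 1·(156,11) + (85,6)
step 5: (638, 45)  from 2·(241,17) + (156,11)
…
step 7: (7670, 541)  from 8·(879,62) + (638,45)
step 8: (8549, 603)  from 1·(7670,541) + (879,62)
…
step 10: (33317, 2350)  from 1·(24768,1747) + (8549,603)
…
step 12: (91402, 6447)  from 1·(58085,4097) + (33317,2350)
step 13: (515095, 36332)  from 5·(91402,6447) + (58085,4097)
→ (515095, 36332).  Check: 515095²=265322859025, 201·36332²=265322859024, difference 1.
(515095+36332√201)^2 = 530645718049 + 37428863080√201
(515095+36332√201)^3 = 546665912276384215 + 38558840456348868√201
(515095+36332√201)^4 = 563169756167477608732801 + 39722931849688611461840√201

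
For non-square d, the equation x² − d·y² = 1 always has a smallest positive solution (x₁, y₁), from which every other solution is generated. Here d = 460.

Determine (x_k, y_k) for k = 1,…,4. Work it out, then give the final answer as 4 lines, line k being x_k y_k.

[21; 2,4,3,1,2,10,2,1,3,4,2,42] for √460; ℓ=12 ⇒ convergent index 11
k=0  a_k=21  p_k/q_k = 21/1
k=1  a_k=2  p_k/q_k = 43/2
k=2  a_k=4  p_k/q_k = 193/9
k=3  a_k=3  p_k/q_k = 622/29
k=4  a_k=1  p_k/q_k = 815/38
…
k=9  a_k=3  p_k/q_k = 265693/12388
k=10  a_k=4  p_k/q_k = 1135029/52921
k=11  a_k=2  p_k/q_k = 2535751/118230
fundamental: x₁=2535751, y₁=118230  (since 6430033134001 − 460·13978332900 = 1)
n=2: (2535751,118230)∘(2535751,118230) = (2535751·2535751+460·118230·118230, 2535751·118230+118230·2535751) = (12860066268001,599603681460)
n=3: (12860066268001,599603681460)∘(2535751,118230) = (2535751·12860066268001+460·118230·599603681460, 2535751·599603681460+118230·12860066268001) = (65219851798297071751,3040891269731634690)
n=4: (65219851798297071751,3040891269731634690)∘(2535751,118230) = (2535751·65219851798297071751+460·118230·3040891269731634690, 2535751·3040891269731634690+118230·65219851798297071751) = (330762608834754335913072001,15421886156225925189922920)

2535751 118230
12860066268001 599603681460
65219851798297071751 3040891269731634690
330762608834754335913072001 15421886156225925189922920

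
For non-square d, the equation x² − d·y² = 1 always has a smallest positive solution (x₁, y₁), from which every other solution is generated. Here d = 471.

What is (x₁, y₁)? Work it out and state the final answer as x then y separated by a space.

√471 = [21; 1,2,2,1,3,…,2,1,42, …], period ℓ=14 (even) → k=13
i=0: a=21 ⇒ p=21, q=1
i=1: a=1 ⇒ p=22, q=1
…
i=3: a=2 ⇒ p=152, q=7
i=4: a=1 ⇒ p=217, q=10
…
i=7: a=14 ⇒ p=48809, q=2249
i=8: a=4 ⇒ p=198665, q=9154
…
i=11: a=2 ⇒ p=2331742, q=107441
i=12: a=2 ⇒ p=5506953, q=253747
i=13: a=1 ⇒ p=7838695, q=361188
(x₁, y₁) = (7838695, 361188);  7838695² − 471·361188² = 1 ✓

7838695 361188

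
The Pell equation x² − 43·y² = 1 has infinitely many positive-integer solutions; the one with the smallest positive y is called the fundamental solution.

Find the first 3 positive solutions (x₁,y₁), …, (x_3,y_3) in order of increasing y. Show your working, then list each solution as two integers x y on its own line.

√43 = [6; 1,1,3,1,5,1,3,1,1,12, …], period ℓ=10 (even) → k=9
i=0: a=6 ⇒ p=6, q=1
…
i=2: a=1 ⇒ p=13, q=2
…
i=4: a=1 ⇒ p=59, q=9
…
i=8: a=1 ⇒ p=1941, q=296
i=9: a=1 ⇒ p=3482, q=531
→ (3482, 531).  Check: 3482²=12124324, 43·531²=12124323, difference 1.
(x_2, y_2) = (3482·3482 + 43·531·531, 3482·531 + 531·3482) = (24248647, 3697884)
(x_3, y_3) = (3482·24248647 + 43·531·3697884, 3482·3697884 + 531·24248647) = (168867574226, 25752063645)

3482 531
24248647 3697884
168867574226 25752063645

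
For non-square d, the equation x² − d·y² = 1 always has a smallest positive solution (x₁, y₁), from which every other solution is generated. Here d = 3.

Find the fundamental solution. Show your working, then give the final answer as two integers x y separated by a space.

2 1

d=3: √d = [1; 1,2] (ℓ=2, even), read p_1/q_1
a_0=1:  p_0=1·1+0=1,  q_0=1·0+1=1
a_1=1:  p_1=1·1+1=2,  q_1=1·1+0=1
(x₁, y₁) = (2, 1);  2² − 3·1² = 1 ✓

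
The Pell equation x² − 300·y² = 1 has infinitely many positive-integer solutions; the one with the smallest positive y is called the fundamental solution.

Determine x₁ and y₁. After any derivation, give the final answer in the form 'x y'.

√300 → a₀=17, period (3,8,3,34); ℓ=4 even so k=3
k=0  a_k=17  p_k/q_k = 17/1
k=1  a_k=3  p_k/q_k = 52/3
k=2  a_k=8  p_k/q_k = 433/25
k=3  a_k=3  p_k/q_k = 1351/78
fundamental: x₁=1351, y₁=78  (since 1825201 − 300·6084 = 1)

1351 78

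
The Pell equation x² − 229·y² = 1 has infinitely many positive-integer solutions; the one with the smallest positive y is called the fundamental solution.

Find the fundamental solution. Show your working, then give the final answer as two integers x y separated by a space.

[15; 7,1,1,7,30] for √229; ℓ=5 ⇒ convergent index 9
a_0=15:  p_0=15·1+0=15,  q_0=15·0+1=1
a_1=7:  p_1=7·15+1=106,  q_1=7·1+0=7
a_2=1:  p_2=1·106+15=121,  q_2=1·7+1=8
a_3=1:  p_3=1·121+106=227,  q_3=1·8+7=15
a_4=7:  p_4=7·227+121=1710,  q_4=7·15+8=113
a_5=30:  p_5=30·1710+227=51527,  q_5=30·113+15=3405
a_6=7:  p_6=7·51527+1710=362399,  q_6=7·3405+113=23948
a_7=1:  p_7=1·362399+51527=413926,  q_7=1·23948+3405=27353
a_8=1:  p_8=1·413926+362399=776325,  q_8=1·27353+23948=51301
a_9=7:  p_9=7·776325+413926=5848201,  q_9=7·51301+27353=386460
→ (5848201, 386460).  Check: 5848201²=34201454936401, 229·386460²=34201454936400, difference 1.

5848201 386460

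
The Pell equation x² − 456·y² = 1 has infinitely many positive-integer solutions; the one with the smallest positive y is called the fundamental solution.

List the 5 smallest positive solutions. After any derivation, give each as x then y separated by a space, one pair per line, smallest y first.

d=456: √d = [21; 2,1,4,1,2,42] (ℓ=6, even), read p_5/q_5
i=0: a=21 ⇒ p=21, q=1
i=1: a=2 ⇒ p=43, q=2
…
i=4: a=1 ⇒ p=363, q=17
i=5: a=2 ⇒ p=1025, q=48
fundamental: x₁=1025, y₁=48  (since 1050625 − 456·2304 = 1)
(x_2, y_2) = (1025·1025 + 456·48·48, 1025·48 + 48·1025) = (2101249, 98400)
(x_3, y_3) = (1025·2101249 + 456·48·98400, 1025·98400 + 48·2101249) = (4307559425, 201719952)
(x_4, y_4) = (1025·4307559425 + 456·48·201719952, 1025·201719952 + 48·4307559425) = (8830494720001, 413525803200)
(x_5, y_5) = (1025·8830494720001 + 456·48·413525803200, 1025·413525803200 + 48·8830494720001) = (18102509868442625, 847727694840048)

1025 48
2101249 98400
4307559425 201719952
8830494720001 413525803200
18102509868442625 847727694840048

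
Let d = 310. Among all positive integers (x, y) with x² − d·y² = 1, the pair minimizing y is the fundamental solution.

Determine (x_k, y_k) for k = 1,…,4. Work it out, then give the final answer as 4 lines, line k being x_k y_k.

848719 48204
1440647881921 81823301352
2445410459391369679 138889981000287972
4150932639366927117300481 235757131569084991314384

√310 → a₀=17, period (1,1,1,1,5,…,1,1,34); ℓ=16 even so k=15
i=0: a=17 ⇒ p=17, q=1
i=1: a=1 ⇒ p=18, q=1
i=2: a=1 ⇒ p=35, q=2
i=3: a=1 ⇒ p=53, q=3
…
i=5: a=5 ⇒ p=493, q=28
i=6: a=3 ⇒ p=1567, q=89
i=7: a=1 ⇒ p=2060, q=117
i=8: a=2 ⇒ p=5687, q=323
…
i=10: a=3 ⇒ p=28928, q=1643
i=11: a=5 ⇒ p=152387, q=8655
i=12: a=1 ⇒ p=181315, q=10298
i=13: a=1 ⇒ p=333702, q=18953
i=14: a=1 ⇒ p=515017, q=29251
i=15: a=1 ⇒ p=848719, q=48204
(x₁, y₁) = (848719, 48204);  848719² − 310·48204² = 1 ✓
(x_2, y_2) = (848719·848719 + 310·48204·48204, 848719·48204 + 48204·848719) = (1440647881921, 81823301352)
(x_3, y_3) = (848719·1440647881921 + 310·48204·81823301352, 848719·81823301352 + 48204·1440647881921) = (2445410459391369679, 138889981000287972)
(x_4, y_4) = (848719·2445410459391369679 + 310·48204·138889981000287972, 848719·138889981000287972 + 48204·2445410459391369679) = (4150932639366927117300481, 235757131569084991314384)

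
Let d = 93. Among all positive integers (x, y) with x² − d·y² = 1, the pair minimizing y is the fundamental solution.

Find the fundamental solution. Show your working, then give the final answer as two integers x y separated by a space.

√93 = [9; 1,1,1,4,6,4,1,1,1,18, …], period ℓ=10 (even) → k=9
step 0: (9, 1)  from 9·(1,0) + (0,1)
…
step 5: (839, 87)  from 6·(135,14) + (29,3)
step 6: (3491, 362)  from 4·(839,87) + (135,14)
…
step 8: (7821, 811)  from 1·(4330,449) + (3491,362)
step 9: (12151, 1260)  from 1·(7821,811) + (4330,449)
→ (12151, 1260).  Check: 12151²=147646801, 93·1260²=147646800, difference 1.

12151 1260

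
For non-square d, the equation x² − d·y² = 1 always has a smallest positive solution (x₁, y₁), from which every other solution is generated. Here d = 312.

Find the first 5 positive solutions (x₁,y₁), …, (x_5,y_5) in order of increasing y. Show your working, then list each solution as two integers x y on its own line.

√312 = [17; 1,1,1,34, …], period ℓ=4 (even) → k=3
step 0: (17, 1)  from 17·(1,0) + (0,1)
…
step 2: (35, 2)  from 1·(18,1) + (17,1)
step 3: (53, 3)  from 1·(35,2) + (18,1)
(x₁, y₁) = (53, 3);  53² − 312·3² = 1 ✓
n=2: (53,3)∘(53,3) = (53·53+312·3·3, 53·3+3·53) = (5617,318)
n=3: (5617,318)∘(53,3) = (53·5617+312·3·318, 53·318+3·5617) = (595349,33705)
n=4: (595349,33705)∘(53,3) = (53·595349+312·3·33705, 53·33705+3·595349) = (63101377,3572412)
n=5: (63101377,3572412)∘(53,3) = (53·63101377+312·3·3572412, 53·3572412+3·63101377) = (6688150613,378641967)

53 3
5617 318
595349 33705
63101377 3572412
6688150613 378641967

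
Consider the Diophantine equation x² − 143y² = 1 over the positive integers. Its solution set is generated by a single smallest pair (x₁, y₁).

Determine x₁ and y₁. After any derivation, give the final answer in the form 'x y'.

d=143: √d = [11; 1,22] (ℓ=2, even), read p_1/q_1
a_0=11:  p_0=11·1+0=11,  q_0=11·0+1=1
a_1=1:  p_1=1·11+1=12,  q_1=1·1+0=1
(x₁, y₁) = (12, 1);  12² − 143·1² = 1 ✓

12 1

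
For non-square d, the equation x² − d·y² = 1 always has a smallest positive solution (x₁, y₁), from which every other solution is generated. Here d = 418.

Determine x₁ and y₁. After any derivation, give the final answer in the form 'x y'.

33857 1656

√418 → a₀=20, period (2,4,20,4,2,40); ℓ=6 even so k=5
a_0=20:  p_0=20·1+0=20,  q_0=20·0+1=1
…
a_3=20:  p_3=20·184+41=3721,  q_3=20·9+2=182
a_4=4:  p_4=4·3721+184=15068,  q_4=4·182+9=737
a_5=2:  p_5=2·15068+3721=33857,  q_5=2·737+182=1656
→ (33857, 1656).  Check: 33857²=1146296449, 418·1656²=1146296448, difference 1.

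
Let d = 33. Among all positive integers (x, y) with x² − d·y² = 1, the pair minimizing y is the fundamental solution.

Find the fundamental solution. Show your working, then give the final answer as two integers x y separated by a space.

√33 = [5; 1,2,1,10, …], period ℓ=4 (even) → k=3
step 0: (5, 1)  from 5·(1,0) + (0,1)
…
step 2: (17, 3)  from 2·(6,1) + (5,1)
step 3: (23, 4)  from 1·(17,3) + (6,1)
→ (23, 4).  Check: 23²=529, 33·4²=528, difference 1.

23 4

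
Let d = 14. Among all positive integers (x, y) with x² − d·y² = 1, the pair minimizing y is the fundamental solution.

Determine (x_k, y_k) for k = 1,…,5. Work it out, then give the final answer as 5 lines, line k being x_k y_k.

√14 = [3; 1,2,1,6, …], period ℓ=4 (even) → k=3
k=0  a_k=3  p_k/q_k = 3/1
k=1  a_k=1  p_k/q_k = 4/1
k=2  a_k=2  p_k/q_k = 11/3
k=3  a_k=1  p_k/q_k = 15/4
fundamental: x₁=15, y₁=4  (since 225 − 14·16 = 1)
n=2: (15,4)∘(15,4) = (15·15+14·4·4, 15·4+4·15) = (449,120)
n=3: (449,120)∘(15,4) = (15·449+14·4·120, 15·120+4·449) = (13455,3596)
n=4: (13455,3596)∘(15,4) = (15·13455+14·4·3596, 15·3596+4·13455) = (403201,107760)
n=5: (403201,107760)∘(15,4) = (15·403201+14·4·107760, 15·107760+4·403201) = (12082575,3229204)

15 4
449 120
13455 3596
403201 107760
12082575 3229204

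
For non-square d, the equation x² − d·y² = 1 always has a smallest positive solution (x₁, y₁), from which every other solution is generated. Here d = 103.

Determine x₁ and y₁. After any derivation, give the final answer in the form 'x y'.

227528 22419

√103 → a₀=10, period (6,1,2,1,1,9,1,1,2,1,6,20); ℓ=12 even so k=11
step 0: (10, 1)  from 10·(1,0) + (0,1)
…
step 4: (274, 27)  from 1·(203,20) + (71,7)
step 5: (477, 47)  from 1·(274,27) + (203,20)
…
step 7: (5044, 497)  from 1·(4567,450) + (477,47)
step 8: (9611, 947)  from 1·(5044,497) + (4567,450)
step 9: (24266, 2391)  from 2·(9611,947) + (5044,497)
step 10: (33877, 3338)  from 1·(24266,2391) + (9611,947)
step 11: (227528, 22419)  from 6·(33877,3338) + (24266,2391)
fundamental: x₁=227528, y₁=22419  (since 51768990784 − 103·502611561 = 1)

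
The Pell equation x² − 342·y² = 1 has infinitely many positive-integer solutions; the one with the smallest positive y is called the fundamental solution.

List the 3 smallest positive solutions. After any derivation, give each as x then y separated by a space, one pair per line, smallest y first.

[18; 2,36] for √342; ℓ=2 ⇒ convergent index 1
step 0: (18, 1)  from 18·(1,0) + (0,1)
step 1: (37, 2)  from 2·(18,1) + (1,0)
fundamental: x₁=37, y₁=2  (since 1369 − 342·4 = 1)
(37+2√342)^2 = 2737 + 148√342
(37+2√342)^3 = 202501 + 10950√342

37 2
2737 148
202501 10950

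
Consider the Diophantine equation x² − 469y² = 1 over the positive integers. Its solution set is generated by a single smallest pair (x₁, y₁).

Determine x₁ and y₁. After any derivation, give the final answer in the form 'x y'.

√469 = [21; 1,1,1,10,6,10,1,1,1,42, …], period ℓ=10 (even) → k=9
a_0=21:  p_0=21·1+0=21,  q_0=21·0+1=1
a_1=1:  p_1=1·21+1=22,  q_1=1·1+0=1
…
a_8=1:  p_8=1·47146+42923=90069,  q_8=1·2177+1982=4159
a_9=1:  p_9=1·90069+47146=137215,  q_9=1·4159+2177=6336
→ (137215, 6336).  Check: 137215²=18827956225, 469·6336²=18827956224, difference 1.

137215 6336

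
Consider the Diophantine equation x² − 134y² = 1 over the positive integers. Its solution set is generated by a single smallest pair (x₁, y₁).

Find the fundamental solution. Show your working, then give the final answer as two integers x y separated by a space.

145925 12606

d=134: √d = [11; 1,1,2,1,3,…,1,1,22] (ℓ=14, even), read p_13/q_13
k=0  a_k=11  p_k/q_k = 11/1
k=1  a_k=1  p_k/q_k = 12/1
k=2  a_k=1  p_k/q_k = 23/2
k=3  a_k=2  p_k/q_k = 58/5
k=4  a_k=1  p_k/q_k = 81/7
k=5  a_k=3  p_k/q_k = 301/26
k=6  a_k=1  p_k/q_k = 382/33
…
k=9  a_k=3  p_k/q_k = 17630/1523
k=10  a_k=1  p_k/q_k = 22133/1912
k=11  a_k=2  p_k/q_k = 61896/5347
k=12  a_k=1  p_k/q_k = 84029/7259
k=13  a_k=1  p_k/q_k = 145925/12606
(x₁, y₁) = (145925, 12606);  145925² − 134·12606² = 1 ✓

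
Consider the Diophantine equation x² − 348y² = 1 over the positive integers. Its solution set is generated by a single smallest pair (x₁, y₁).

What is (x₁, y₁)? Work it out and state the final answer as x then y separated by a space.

d=348: √d = [18; 1,1,1,8,1,1,1,36] (ℓ=8, even), read p_7/q_7
step 0: (18, 1)  from 18·(1,0) + (0,1)
step 1: (19, 1)  from 1·(18,1) + (1,0)
step 2: (37, 2)  from 1·(19,1) + (18,1)
step 3: (56, 3)  from 1·(37,2) + (19,1)
…
step 5: (541, 29)  from 1·(485,26) + (56,3)
step 6: (1026, 55)  from 1·(541,29) + (485,26)
step 7: (1567, 84)  from 1·(1026,55) + (541,29)
→ (1567, 84).  Check: 1567²=2455489, 348·84²=2455488, difference 1.

1567 84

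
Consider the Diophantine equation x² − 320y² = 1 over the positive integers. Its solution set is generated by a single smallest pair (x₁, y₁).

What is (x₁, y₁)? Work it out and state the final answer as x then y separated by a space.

[17; 1,7,1,34] for √320; ℓ=4 ⇒ convergent index 3
i=0: a=17 ⇒ p=17, q=1
…
i=2: a=7 ⇒ p=143, q=8
i=3: a=1 ⇒ p=161, q=9
fundamental: x₁=161, y₁=9  (since 25921 − 320·81 = 1)

161 9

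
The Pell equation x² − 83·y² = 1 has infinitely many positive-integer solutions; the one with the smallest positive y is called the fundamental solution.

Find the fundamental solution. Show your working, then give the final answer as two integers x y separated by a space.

82 9

[9; 9,18] for √83; ℓ=2 ⇒ convergent index 1
a_0=9:  p_0=9·1+0=9,  q_0=9·0+1=1
a_1=9:  p_1=9·9+1=82,  q_1=9·1+0=9
fundamental: x₁=82, y₁=9  (since 6724 − 83·81 = 1)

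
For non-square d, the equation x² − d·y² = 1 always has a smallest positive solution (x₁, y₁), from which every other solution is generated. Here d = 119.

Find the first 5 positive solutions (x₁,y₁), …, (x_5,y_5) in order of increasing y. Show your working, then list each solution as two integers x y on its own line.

[10; 1,9,1,20] for √119; ℓ=4 ⇒ convergent index 3
i=0: a=10 ⇒ p=10, q=1
…
i=2: a=9 ⇒ p=109, q=10
i=3: a=1 ⇒ p=120, q=11
fundamental: x₁=120, y₁=11  (since 14400 − 119·121 = 1)
(x_2, y_2) = (120·120 + 119·11·11, 120·11 + 11·120) = (28799, 2640)
(x_3, y_3) = (120·28799 + 119·11·2640, 120·2640 + 11·28799) = (6911640, 633589)
(x_4, y_4) = (120·6911640 + 119·11·633589, 120·633589 + 11·6911640) = (1658764801, 152058720)
(x_5, y_5) = (120·1658764801 + 119·11·152058720, 120·152058720 + 11·1658764801) = (398096640600, 36493459211)

120 11
28799 2640
6911640 633589
1658764801 152058720
398096640600 36493459211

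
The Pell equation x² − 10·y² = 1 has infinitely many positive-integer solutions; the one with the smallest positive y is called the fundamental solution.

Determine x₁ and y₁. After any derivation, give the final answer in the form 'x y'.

19 6

[3; 6] for √10; ℓ=1 ⇒ convergent index 1
i=0: a=3 ⇒ p=3, q=1
i=1: a=6 ⇒ p=19, q=6
(x₁, y₁) = (19, 6);  19² − 10·6² = 1 ✓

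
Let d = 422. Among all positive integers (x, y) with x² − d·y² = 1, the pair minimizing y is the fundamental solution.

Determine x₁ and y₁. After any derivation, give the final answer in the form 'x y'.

√422 → a₀=20, period (1,1,5,2,1,…,1,1,40); ℓ=14 even so k=13
k=0  a_k=20  p_k/q_k = 20/1
k=1  a_k=1  p_k/q_k = 21/1
…
k=4  a_k=2  p_k/q_k = 493/24
k=5  a_k=1  p_k/q_k = 719/35
…
k=7  a_k=20  p_k/q_k = 53719/2615
…
k=9  a_k=1  p_k/q_k = 217526/10589
k=10  a_k=2  p_k/q_k = 598859/29152
…
k=12  a_k=1  p_k/q_k = 3810680/185501
k=13  a_k=1  p_k/q_k = 7022501/341850
(x₁, y₁) = (7022501, 341850);  7022501² − 422·341850² = 1 ✓

7022501 341850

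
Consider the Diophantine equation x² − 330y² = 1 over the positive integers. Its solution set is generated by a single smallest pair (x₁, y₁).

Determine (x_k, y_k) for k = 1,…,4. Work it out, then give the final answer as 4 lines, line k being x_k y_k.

109 6
23761 1308
5179789 285138
1129170241 62158776

√330 → a₀=18, period (6,36); ℓ=2 even so k=1
i=0: a=18 ⇒ p=18, q=1
i=1: a=6 ⇒ p=109, q=6
→ (109, 6).  Check: 109²=11881, 330·6²=11880, difference 1.
(109+6√330)^2 = 23761 + 1308√330
(109+6√330)^3 = 5179789 + 285138√330
(109+6√330)^4 = 1129170241 + 62158776√330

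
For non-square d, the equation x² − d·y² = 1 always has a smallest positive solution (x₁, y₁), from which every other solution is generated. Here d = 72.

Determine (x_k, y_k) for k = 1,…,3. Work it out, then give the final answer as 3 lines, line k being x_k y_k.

√72 = [8; 2,16, …], period ℓ=2 (even) → k=1
i=0: a=8 ⇒ p=8, q=1
i=1: a=2 ⇒ p=17, q=2
(x₁, y₁) = (17, 2);  17² − 72·2² = 1 ✓
n=2: (17,2)∘(17,2) = (17·17+72·2·2, 17·2+2·17) = (577,68)
n=3: (577,68)∘(17,2) = (17·577+72·2·68, 17·68+2·577) = (19601,2310)

17 2
577 68
19601 2310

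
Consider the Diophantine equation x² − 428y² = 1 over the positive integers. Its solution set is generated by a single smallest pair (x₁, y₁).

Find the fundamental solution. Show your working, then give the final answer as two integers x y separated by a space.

√428 = [20; 1,2,4,1,5,10,5,1,4,2,1,40, …], period ℓ=12 (even) → k=11
a_0=20:  p_0=20·1+0=20,  q_0=20·0+1=1
…
a_2=2:  p_2=2·21+20=62,  q_2=2·1+1=3
…
a_4=1:  p_4=1·269+62=331,  q_4=1·13+3=16
a_5=5:  p_5=5·331+269=1924,  q_5=5·16+13=93
a_6=10:  p_6=10·1924+331=19571,  q_6=10·93+16=946
a_7=5:  p_7=5·19571+1924=99779,  q_7=5·946+93=4823
a_8=1:  p_8=1·99779+19571=119350,  q_8=1·4823+946=5769
a_9=4:  p_9=4·119350+99779=577179,  q_9=4·5769+4823=27899
a_10=2:  p_10=2·577179+119350=1273708,  q_10=2·27899+5769=61567
a_11=1:  p_11=1·1273708+577179=1850887,  q_11=1·61567+27899=89466
fundamental: x₁=1850887, y₁=89466  (since 3425782686769 − 428·8004165156 = 1)

1850887 89466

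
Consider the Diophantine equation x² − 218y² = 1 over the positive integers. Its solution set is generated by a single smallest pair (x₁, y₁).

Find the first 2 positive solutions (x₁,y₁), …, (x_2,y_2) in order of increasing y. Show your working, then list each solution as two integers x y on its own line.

126003 8534
31753512017 2150619204

√218 = [14; 1,3,3,1,28, …], period ℓ=5 (odd) → k=9
k=0  a_k=14  p_k/q_k = 14/1
k=1  a_k=1  p_k/q_k = 15/1
k=2  a_k=3  p_k/q_k = 59/4
…
k=4  a_k=1  p_k/q_k = 251/17
…
k=6  a_k=1  p_k/q_k = 7471/506
k=7  a_k=3  p_k/q_k = 29633/2007
k=8  a_k=3  p_k/q_k = 96370/6527
k=9  a_k=1  p_k/q_k = 126003/8534
fundamental: x₁=126003, y₁=8534  (since 15876756009 − 218·72829156 = 1)
(x_2, y_2) = (126003·126003 + 218·8534·8534, 126003·8534 + 8534·126003) = (31753512017, 2150619204)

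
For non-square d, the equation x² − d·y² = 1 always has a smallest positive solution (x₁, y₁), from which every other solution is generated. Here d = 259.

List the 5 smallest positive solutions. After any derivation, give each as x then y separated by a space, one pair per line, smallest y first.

847225 52644
1435580401249 89202625800
2432519210895520825 151149389286757356
4121782176900479681520001 256115082676856799248400
6984153809646585277140670173625 433974201841648854097164622644

d=259: √d = [16; 10,1,2,3,4,3,2,1,10,32] (ℓ=10, even), read p_9/q_9
i=0: a=16 ⇒ p=16, q=1
…
i=2: a=1 ⇒ p=177, q=11
…
i=4: a=3 ⇒ p=1722, q=107
i=5: a=4 ⇒ p=7403, q=460
i=6: a=3 ⇒ p=23931, q=1487
i=7: a=2 ⇒ p=55265, q=3434
i=8: a=1 ⇒ p=79196, q=4921
i=9: a=10 ⇒ p=847225, q=52644
fundamental: x₁=847225, y₁=52644  (since 717790200625 − 259·2771390736 = 1)
n=2: (847225,52644)∘(847225,52644) = (847225·847225+259·52644·52644, 847225·52644+52644·847225) = (1435580401249,89202625800)
n=3: (1435580401249,89202625800)∘(847225,52644) = (847225·1435580401249+259·52644·89202625800, 847225·89202625800+52644·1435580401249) = (2432519210895520825,151149389286757356)
n=4: (2432519210895520825,151149389286757356)∘(847225,52644) = (847225·2432519210895520825+259·52644·151149389286757356, 847225·151149389286757356+52644·2432519210895520825) = (4121782176900479681520001,256115082676856799248400)
n=5: (4121782176900479681520001,256115082676856799248400)∘(847225,52644) = (847225·4121782176900479681520001+259·52644·256115082676856799248400, 847225·256115082676856799248400+52644·4121782176900479681520001) = (6984153809646585277140670173625,433974201841648854097164622644)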